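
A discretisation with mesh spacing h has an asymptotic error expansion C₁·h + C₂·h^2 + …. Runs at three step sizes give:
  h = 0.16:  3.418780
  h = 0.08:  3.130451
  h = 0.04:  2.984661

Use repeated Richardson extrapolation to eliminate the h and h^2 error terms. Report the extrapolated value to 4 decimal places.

2.8378

First eliminate the h term (factor 2^1 = 2):
  B₁ = (2·3.130451 − 3.418780)/1 = 2.842122
  B₂ = (2·2.984661 − 3.130451)/1 = 2.838871
Then eliminate the h^2 term (factor 2^2 = 4):
  (4·2.838871 − 2.842122)/3 = 2.837787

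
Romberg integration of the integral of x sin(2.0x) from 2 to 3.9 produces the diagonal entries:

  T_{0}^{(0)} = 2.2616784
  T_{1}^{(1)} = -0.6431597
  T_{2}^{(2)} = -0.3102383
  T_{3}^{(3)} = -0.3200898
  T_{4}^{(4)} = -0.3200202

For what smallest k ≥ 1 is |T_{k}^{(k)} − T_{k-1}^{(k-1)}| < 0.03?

k = 3

|T_{1}^{(1)} − T_{0}^{(0)}| = 2.9048381 ≥ 0.03
|T_{2}^{(2)} − T_{1}^{(1)}| = 0.3329214 ≥ 0.03
|T_{3}^{(3)} − T_{2}^{(2)}| = 0.0098515 < 0.03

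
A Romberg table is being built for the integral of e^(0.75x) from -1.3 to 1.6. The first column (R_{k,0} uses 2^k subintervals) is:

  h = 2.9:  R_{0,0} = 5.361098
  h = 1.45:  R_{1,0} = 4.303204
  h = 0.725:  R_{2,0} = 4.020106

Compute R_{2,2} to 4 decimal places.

3.9241

Richardson extrapolation on the trapezoidal column (denominator 4−1=3):
R_{1,1} = (4·4.303204 − 5.361098) / 3 = 3.950573
R_{2,1} = 4.020106 + (4.020106 − 4.303204)/3 = 3.925740
R_{2,2} = (16·3.925740 − 3.950573) / 15 = 3.924084
(Column j=1 coincides with Simpson's rule on the same nodes.)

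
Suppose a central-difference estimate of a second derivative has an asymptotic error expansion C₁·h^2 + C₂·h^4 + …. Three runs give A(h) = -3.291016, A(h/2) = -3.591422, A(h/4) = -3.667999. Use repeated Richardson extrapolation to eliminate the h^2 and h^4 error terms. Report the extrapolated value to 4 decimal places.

-3.6937

First eliminate the h^2 term (factor 2^2 = 4):
  B₁ = (4·(-3.591422) − (-3.291016))/3 = -3.691557
  B₂ = (4·(-3.667999) − (-3.591422))/3 = -3.693525
Then eliminate the h^4 term (factor 2^4 = 16):
  (16·(-3.693525) − (-3.691557))/15 = -3.693656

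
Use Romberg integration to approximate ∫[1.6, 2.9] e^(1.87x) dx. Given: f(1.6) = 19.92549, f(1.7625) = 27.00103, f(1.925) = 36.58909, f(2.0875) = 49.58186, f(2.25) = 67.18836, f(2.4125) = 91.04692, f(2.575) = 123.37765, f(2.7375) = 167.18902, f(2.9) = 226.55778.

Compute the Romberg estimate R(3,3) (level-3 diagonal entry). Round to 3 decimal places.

R(0,0) (trapezoid, 1 panel, h=1.3000): 160.21413
R(1,0) (trapezoid, 2 panels, h=0.6500): 123.77950
R(2,0) (trapezoid, 4 panels, h=0.3250): 113.87894
R(3,0) (trapezoid, 8 panels, h=0.1625): 111.34753
R(1,1) = 123.77950 + (123.77950 − 160.21413)/3 = 111.63462
R(2,1) = 113.87894 + (113.87894 − 123.77950)/3 = 110.57875
R(3,1) = 111.34753 + (111.34753 − 113.87894)/3 = 110.50373
R(2,2) = 110.57875 + (110.57875 − 111.63462)/15 = 110.50836
R(3,2) = 110.50373 + (110.50373 − 110.57875)/15 = 110.49873
R(3,3) = 110.49873 + (110.49873 − 110.50836)/63 = 110.49858

110.499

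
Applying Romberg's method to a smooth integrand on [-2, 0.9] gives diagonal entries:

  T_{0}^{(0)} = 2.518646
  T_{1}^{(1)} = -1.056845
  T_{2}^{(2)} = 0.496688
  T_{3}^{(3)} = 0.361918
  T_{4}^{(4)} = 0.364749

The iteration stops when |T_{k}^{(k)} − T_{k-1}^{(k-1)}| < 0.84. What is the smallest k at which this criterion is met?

k = 3

|T_{1}^{(1)} − T_{0}^{(0)}| = 3.575491 ≥ 0.84
|T_{2}^{(2)} − T_{1}^{(1)}| = 1.553533 ≥ 0.84
|T_{3}^{(3)} − T_{2}^{(2)}| = 0.134770 < 0.84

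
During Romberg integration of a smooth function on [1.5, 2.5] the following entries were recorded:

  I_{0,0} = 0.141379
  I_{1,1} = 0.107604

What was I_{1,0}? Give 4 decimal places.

From I_{1,1} = (4·I_{1,0} − I_{0,0})/3, solve for I_{1,0}:
4·I_{1,0} = 3·0.107604 + 0.141379 = 0.464191
I_{1,0} = 0.116048

0.1160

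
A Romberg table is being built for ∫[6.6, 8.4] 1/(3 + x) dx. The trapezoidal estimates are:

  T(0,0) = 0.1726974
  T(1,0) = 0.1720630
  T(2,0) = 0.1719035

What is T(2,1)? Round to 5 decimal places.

0.17185

T(2,1) = 0.1719035 + (0.1719035 − 0.1720630)/3 = 0.1718503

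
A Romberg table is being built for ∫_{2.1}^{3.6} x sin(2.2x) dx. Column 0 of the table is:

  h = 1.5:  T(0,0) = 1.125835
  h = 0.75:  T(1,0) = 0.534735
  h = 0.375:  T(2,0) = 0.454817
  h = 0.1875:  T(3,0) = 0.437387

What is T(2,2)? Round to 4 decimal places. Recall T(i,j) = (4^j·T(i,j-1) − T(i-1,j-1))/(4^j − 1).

0.4342

T(1,1) = (4·0.534735 − 1.125835) / 3 = 0.337702
T(2,1) = 0.454817 + (0.454817 − 0.534735)/3 = 0.428178
T(2,2) = 0.428178 + (0.428178 − 0.337702)/15 = 0.434210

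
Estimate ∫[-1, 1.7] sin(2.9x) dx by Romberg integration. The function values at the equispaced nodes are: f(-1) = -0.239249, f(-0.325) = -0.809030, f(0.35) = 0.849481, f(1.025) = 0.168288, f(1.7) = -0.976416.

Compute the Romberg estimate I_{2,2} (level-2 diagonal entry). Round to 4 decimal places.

I_{0,0} (trapezoid, 1 panel, h=2.7000): -1.641148
I_{1,0} (trapezoid, 2 panels, h=1.3500): 0.326225
I_{2,0} (trapezoid, 4 panels, h=0.6750): -0.269388
I_{1,1} = 0.326225 + (0.326225 − (-1.641148))/3 = 0.982016
I_{2,1} = -0.269388 + (-0.269388 − 0.326225)/3 = -0.467926
I_{2,2} = -0.467926 + (-0.467926 − 0.982016)/15 = -0.564589

-0.5646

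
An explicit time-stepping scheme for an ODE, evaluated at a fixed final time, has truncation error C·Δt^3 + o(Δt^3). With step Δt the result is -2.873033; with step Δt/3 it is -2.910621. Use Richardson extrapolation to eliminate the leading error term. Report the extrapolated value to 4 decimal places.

-2.9121

Extrapolated value = (27·A(Δt/3) − A(Δt)) / (27 − 1)
= (27·(-2.910621) − (-2.873033)) / 26
= -75.713734 / 26 = -2.912067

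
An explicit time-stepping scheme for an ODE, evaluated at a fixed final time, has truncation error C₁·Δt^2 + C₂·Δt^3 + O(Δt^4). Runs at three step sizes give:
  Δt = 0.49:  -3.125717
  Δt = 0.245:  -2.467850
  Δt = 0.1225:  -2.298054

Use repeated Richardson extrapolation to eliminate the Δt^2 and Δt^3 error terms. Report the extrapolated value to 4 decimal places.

First eliminate the Δt^2 term (factor 2^2 = 4):
  B₁ = (4·(-2.467850) − (-3.125717))/3 = -2.248561
  B₂ = (4·(-2.298054) − (-2.467850))/3 = -2.241455
Then eliminate the Δt^3 term (factor 2^3 = 8):
  (8·(-2.241455) − (-2.248561))/7 = -2.240440

-2.2404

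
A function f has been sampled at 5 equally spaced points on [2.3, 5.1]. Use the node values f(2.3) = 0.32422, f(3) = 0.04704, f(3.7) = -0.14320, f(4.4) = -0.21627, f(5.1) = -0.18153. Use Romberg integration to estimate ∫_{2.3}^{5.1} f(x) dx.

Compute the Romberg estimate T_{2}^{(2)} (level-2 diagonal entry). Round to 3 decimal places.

T_{0}^{(0)} (trapezoid, 1 panel, h=2.8000): 0.19977
T_{1}^{(0)} (trapezoid, 2 panels, h=1.4000): -0.10060
T_{2}^{(0)} (trapezoid, 4 panels, h=0.7000): -0.16876
T_{1}^{(1)} = -0.10060 + (-0.10060 − 0.19977)/3 = -0.20072
T_{2}^{(1)} = -0.16876 + (-0.16876 − (-0.10060))/3 = -0.19148
T_{2}^{(2)} = -0.19148 + (-0.19148 − (-0.20072))/15 = -0.19086

-0.191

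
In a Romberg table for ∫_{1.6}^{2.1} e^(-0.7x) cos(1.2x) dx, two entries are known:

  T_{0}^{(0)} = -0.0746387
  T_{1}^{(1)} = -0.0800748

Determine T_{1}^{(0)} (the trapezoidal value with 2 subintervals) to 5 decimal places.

From T_{1}^{(1)} = (4·T_{1}^{(0)} − T_{0}^{(0)})/3, solve for T_{1}^{(0)}:
4·T_{1}^{(0)} = 3·(-0.0800748) + (-0.0746387) = -0.3148631
T_{1}^{(0)} = -0.0787158

-0.07872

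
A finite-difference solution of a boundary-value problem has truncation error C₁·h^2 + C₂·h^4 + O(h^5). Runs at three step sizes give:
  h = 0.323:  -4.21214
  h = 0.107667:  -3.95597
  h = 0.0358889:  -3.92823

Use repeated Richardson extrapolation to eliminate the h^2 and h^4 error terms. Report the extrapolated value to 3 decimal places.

-3.925

First eliminate the h^2 term (factor 3^2 = 9):
  B₁ = (9·(-3.95597) − (-4.21214))/8 = -3.92395
  B₂ = (9·(-3.92823) − (-3.95597))/8 = -3.92476
Then eliminate the h^4 term (factor 3^4 = 81):
  (81·(-3.92476) − (-3.92395))/80 = -3.92477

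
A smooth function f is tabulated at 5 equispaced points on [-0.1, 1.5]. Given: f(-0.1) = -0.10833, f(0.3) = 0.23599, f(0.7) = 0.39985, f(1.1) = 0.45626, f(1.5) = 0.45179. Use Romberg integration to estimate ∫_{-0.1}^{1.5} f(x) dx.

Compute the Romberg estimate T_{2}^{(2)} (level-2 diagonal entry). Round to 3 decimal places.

T_{0}^{(0)} (trapezoid, 1 panel, h=1.6000): 0.27477
T_{1}^{(0)} (trapezoid, 2 panels, h=0.8000): 0.45726
T_{2}^{(0)} (trapezoid, 4 panels, h=0.4000): 0.50553
T_{1}^{(1)} = 0.45726 + (0.45726 − 0.27477)/3 = 0.51809
T_{2}^{(1)} = 0.50553 + (0.50553 − 0.45726)/3 = 0.52162
T_{2}^{(2)} = 0.52162 + (0.52162 − 0.51809)/15 = 0.52186

0.522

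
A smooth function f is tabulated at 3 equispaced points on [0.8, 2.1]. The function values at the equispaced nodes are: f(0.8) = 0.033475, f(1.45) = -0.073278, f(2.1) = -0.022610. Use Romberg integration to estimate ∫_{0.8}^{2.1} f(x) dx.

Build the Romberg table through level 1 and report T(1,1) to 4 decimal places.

-0.0612

T(0,0) (trapezoid, 1 panel, h=1.3000): 0.007062
T(1,0) (trapezoid, 2 panels, h=0.6500): -0.044100
T(1,1) = -0.044100 + (-0.044100 − 0.007062)/3 = -0.061154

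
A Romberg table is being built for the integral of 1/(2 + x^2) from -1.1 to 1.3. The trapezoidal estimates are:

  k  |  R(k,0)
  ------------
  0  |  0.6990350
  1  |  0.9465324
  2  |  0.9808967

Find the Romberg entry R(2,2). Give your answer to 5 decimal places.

Richardson extrapolation on the trapezoidal column (denominator 4−1=3):
R(1,1) = 0.9465324 + (0.9465324 − 0.6990350)/3 = 1.0290315
R(2,1) = (4·0.9808967 − 0.9465324) / 3 = 0.9923515
R(2,2) = 0.9923515 + (0.9923515 − 1.0290315)/15 = 0.9899062

0.98991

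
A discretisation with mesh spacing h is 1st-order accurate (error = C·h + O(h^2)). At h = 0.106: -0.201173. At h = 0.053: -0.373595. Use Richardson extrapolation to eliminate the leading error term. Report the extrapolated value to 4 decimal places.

-0.5460

Extrapolated value = (2·A(h/2) − A(h)) / (2 − 1)
= (2·(-0.373595) − (-0.201173)) / 1
= -0.546017 / 1 = -0.546017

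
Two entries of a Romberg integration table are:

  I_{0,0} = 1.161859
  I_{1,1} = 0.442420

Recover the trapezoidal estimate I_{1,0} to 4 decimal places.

0.6223

From I_{1,1} = (4·I_{1,0} − I_{0,0})/3, solve for I_{1,0}:
4·I_{1,0} = 3·0.442420 + 1.161859 = 2.489119
I_{1,0} = 0.622280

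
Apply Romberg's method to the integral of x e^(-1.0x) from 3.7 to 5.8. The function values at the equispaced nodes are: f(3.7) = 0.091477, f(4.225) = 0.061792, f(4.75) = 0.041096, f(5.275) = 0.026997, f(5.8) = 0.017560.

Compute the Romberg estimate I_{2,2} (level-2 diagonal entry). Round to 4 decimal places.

0.0956

I_{0,0} (trapezoid, 1 panel, h=2.1000): 0.114489
I_{1,0} (trapezoid, 2 panels, h=1.0500): 0.100395
I_{2,0} (trapezoid, 4 panels, h=0.5250): 0.096812
I_{1,1} = 0.100395 + (0.100395 − 0.114489)/3 = 0.095697
I_{2,1} = 0.096812 + (0.096812 − 0.100395)/3 = 0.095618
I_{2,2} = 0.095618 + (0.095618 − 0.095697)/15 = 0.095613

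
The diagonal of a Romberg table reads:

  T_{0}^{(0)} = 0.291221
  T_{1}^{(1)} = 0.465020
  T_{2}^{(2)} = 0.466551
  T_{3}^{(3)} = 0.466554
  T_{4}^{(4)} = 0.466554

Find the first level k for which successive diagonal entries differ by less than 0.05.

k = 2

|T_{1}^{(1)} − T_{0}^{(0)}| = 0.173799 ≥ 0.05
|T_{2}^{(2)} − T_{1}^{(1)}| = 0.001531 < 0.05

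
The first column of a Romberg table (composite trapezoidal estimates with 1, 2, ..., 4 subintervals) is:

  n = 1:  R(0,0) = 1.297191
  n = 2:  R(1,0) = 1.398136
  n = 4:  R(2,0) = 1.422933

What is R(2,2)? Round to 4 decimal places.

R(1,1) = (4·1.398136 − 1.297191) / 3 = 1.431784
R(2,1) = (4·1.422933 − 1.398136) / 3 = 1.431199
R(2,2) = (16·1.431199 − 1.431784) / 15 = 1.431160

1.4312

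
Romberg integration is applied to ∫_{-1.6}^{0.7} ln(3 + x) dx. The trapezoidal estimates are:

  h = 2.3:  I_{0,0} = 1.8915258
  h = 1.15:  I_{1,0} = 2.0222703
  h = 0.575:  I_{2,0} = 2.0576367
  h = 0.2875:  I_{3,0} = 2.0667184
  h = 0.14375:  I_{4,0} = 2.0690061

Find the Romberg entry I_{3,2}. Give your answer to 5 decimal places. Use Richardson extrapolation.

2.06977

Richardson extrapolation on the trapezoidal column (denominator 4−1=3):
I_{2,1} = (4·2.0576367 − 2.0222703) / 3 = 2.0694255
I_{3,1} = 2.0667184 + (2.0667184 − 2.0576367)/3 = 2.0697456
I_{3,2} = (16·2.0697456 − 2.0694255) / 15 = 2.0697669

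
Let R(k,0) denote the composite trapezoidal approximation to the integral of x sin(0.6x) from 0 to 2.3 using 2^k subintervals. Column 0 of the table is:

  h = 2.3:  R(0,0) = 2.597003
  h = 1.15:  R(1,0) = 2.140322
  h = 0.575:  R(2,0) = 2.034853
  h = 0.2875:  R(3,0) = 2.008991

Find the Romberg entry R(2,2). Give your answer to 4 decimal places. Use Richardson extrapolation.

2.0005

R(1,1) = (4·2.140322 − 2.597003) / 3 = 1.988095
R(2,1) = 2.034853 + (2.034853 − 2.140322)/3 = 1.999697
R(2,2) = 1.999697 + (1.999697 − 1.988095)/15 = 2.000470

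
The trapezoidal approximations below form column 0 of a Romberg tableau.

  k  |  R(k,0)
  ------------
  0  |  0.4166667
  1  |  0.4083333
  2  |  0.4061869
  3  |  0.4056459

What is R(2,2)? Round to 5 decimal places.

R(1,1) = (4·0.4083333 − 0.4166667) / 3 = 0.4055555
R(2,1) = 0.4061869 + (0.4061869 − 0.4083333)/3 = 0.4054714
R(2,2) = 0.4054714 + (0.4054714 − 0.4055555)/15 = 0.4054658

0.40547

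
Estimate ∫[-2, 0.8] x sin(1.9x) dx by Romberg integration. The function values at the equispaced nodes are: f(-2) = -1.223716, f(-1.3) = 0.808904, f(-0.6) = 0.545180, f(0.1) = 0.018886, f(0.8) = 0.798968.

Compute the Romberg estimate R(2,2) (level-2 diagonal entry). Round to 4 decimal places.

0.9351

R(0,0) (trapezoid, 1 panel, h=2.8000): -0.594647
R(1,0) (trapezoid, 2 panels, h=1.4000): 0.465928
R(2,0) (trapezoid, 4 panels, h=0.7000): 0.812417
R(1,1) = 0.465928 + (0.465928 − (-0.594647))/3 = 0.819453
R(2,1) = 0.812417 + (0.812417 − 0.465928)/3 = 0.927913
R(2,2) = 0.927913 + (0.927913 − 0.819453)/15 = 0.935144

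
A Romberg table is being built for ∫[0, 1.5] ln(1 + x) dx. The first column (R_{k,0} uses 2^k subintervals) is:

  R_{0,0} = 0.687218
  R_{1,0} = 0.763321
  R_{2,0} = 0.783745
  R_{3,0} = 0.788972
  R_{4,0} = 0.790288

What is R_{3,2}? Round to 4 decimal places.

0.7907

Richardson extrapolation on the trapezoidal column (denominator 4−1=3):
R_{2,1} = 0.783745 + (0.783745 − 0.763321)/3 = 0.790553
R_{3,1} = (4·0.788972 − 0.783745) / 3 = 0.790714
R_{3,2} = (16·0.790714 − 0.790553) / 15 = 0.790725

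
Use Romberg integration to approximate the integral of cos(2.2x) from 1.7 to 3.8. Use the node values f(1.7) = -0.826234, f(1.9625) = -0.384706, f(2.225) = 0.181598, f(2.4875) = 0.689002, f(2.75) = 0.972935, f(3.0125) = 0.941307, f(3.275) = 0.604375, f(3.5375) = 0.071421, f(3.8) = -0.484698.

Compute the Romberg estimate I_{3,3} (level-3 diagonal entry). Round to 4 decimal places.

0.6537

I_{0,0} (trapezoid, 1 panel, h=2.1000): -1.376479
I_{1,0} (trapezoid, 2 panels, h=1.0500): 0.333342
I_{2,0} (trapezoid, 4 panels, h=0.5250): 0.579307
I_{3,0} (trapezoid, 8 panels, h=0.2625): 0.635372
I_{1,1} = 0.333342 + (0.333342 − (-1.376479))/3 = 0.903282
I_{2,1} = 0.579307 + (0.579307 − 0.333342)/3 = 0.661295
I_{3,1} = 0.635372 + (0.635372 − 0.579307)/3 = 0.654060
I_{2,2} = 0.661295 + (0.661295 − 0.903282)/15 = 0.645163
I_{3,2} = 0.654060 + (0.654060 − 0.661295)/15 = 0.653578
I_{3,3} = 0.653578 + (0.653578 − 0.645163)/63 = 0.653712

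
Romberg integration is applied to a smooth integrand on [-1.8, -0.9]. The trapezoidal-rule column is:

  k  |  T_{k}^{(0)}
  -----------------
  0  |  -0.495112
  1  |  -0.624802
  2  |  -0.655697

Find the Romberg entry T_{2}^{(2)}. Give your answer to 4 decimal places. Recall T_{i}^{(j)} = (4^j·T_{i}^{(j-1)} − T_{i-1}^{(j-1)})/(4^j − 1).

-0.6659

Richardson extrapolation on the trapezoidal column (denominator 4−1=3):
T_{1}^{(1)} = (4·(-0.624802) − (-0.495112)) / 3 = -0.668032
T_{2}^{(1)} = -0.655697 + (-0.655697 − (-0.624802))/3 = -0.665995
T_{2}^{(2)} = (16·(-0.665995) − (-0.668032)) / 15 = -0.665859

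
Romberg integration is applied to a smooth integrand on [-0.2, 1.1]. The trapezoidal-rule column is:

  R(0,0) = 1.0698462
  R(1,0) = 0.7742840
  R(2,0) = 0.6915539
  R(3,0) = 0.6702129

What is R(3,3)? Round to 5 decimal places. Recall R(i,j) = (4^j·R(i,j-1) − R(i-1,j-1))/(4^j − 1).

0.66304

Richardson extrapolation on the trapezoidal column (denominator 4−1=3):
R(1,1) = (4·0.7742840 − 1.0698462) / 3 = 0.6757633
R(2,1) = 0.6915539 + (0.6915539 − 0.7742840)/3 = 0.6639772
R(3,1) = 0.6702129 + (0.6702129 − 0.6915539)/3 = 0.6630992
R(2,2) = (16·0.6639772 − 0.6757633) / 15 = 0.6631915
R(3,2) = (16·0.6630992 − 0.6639772) / 15 = 0.6630407
R(3,3) = 0.6630407 + (0.6630407 − 0.6631915)/63 = 0.6630383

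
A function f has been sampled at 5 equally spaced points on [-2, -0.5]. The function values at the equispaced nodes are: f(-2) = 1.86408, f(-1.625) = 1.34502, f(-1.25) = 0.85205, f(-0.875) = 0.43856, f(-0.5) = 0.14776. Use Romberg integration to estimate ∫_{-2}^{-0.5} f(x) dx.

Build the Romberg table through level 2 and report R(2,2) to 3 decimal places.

1.356

R(0,0) (trapezoid, 1 panel, h=1.5000): 1.50888
R(1,0) (trapezoid, 2 panels, h=0.7500): 1.39348
R(2,0) (trapezoid, 4 panels, h=0.3750): 1.36558
R(1,1) = 1.39348 + (1.39348 − 1.50888)/3 = 1.35501
R(2,1) = 1.36558 + (1.36558 − 1.39348)/3 = 1.35628
R(2,2) = 1.35628 + (1.35628 − 1.35501)/15 = 1.35636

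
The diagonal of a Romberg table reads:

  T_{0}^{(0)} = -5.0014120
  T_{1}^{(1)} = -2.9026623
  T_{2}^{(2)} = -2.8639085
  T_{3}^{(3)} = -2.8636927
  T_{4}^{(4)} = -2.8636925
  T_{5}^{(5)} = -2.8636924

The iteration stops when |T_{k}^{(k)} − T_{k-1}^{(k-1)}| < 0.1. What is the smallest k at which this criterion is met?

k = 2

|T_{1}^{(1)} − T_{0}^{(0)}| = 2.0987497 ≥ 0.1
|T_{2}^{(2)} − T_{1}^{(1)}| = 0.0387538 < 0.1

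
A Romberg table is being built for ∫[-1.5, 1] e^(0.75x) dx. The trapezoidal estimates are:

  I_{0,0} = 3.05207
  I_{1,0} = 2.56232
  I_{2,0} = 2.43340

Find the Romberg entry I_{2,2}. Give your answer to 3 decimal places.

Richardson extrapolation on the trapezoidal column (denominator 4−1=3):
I_{1,1} = 2.56232 + (2.56232 − 3.05207)/3 = 2.39907
I_{2,1} = 2.43340 + (2.43340 − 2.56232)/3 = 2.39043
I_{2,2} = 2.39043 + (2.39043 − 2.39907)/15 = 2.38985

2.390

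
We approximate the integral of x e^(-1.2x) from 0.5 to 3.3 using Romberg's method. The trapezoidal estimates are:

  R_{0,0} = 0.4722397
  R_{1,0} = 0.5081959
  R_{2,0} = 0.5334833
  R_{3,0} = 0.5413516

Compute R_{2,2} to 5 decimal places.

R_{1,1} = 0.5081959 + (0.5081959 − 0.4722397)/3 = 0.5201813
R_{2,1} = (4·0.5334833 − 0.5081959) / 3 = 0.5419124
R_{2,2} = 0.5419124 + (0.5419124 − 0.5201813)/15 = 0.5433611

0.54336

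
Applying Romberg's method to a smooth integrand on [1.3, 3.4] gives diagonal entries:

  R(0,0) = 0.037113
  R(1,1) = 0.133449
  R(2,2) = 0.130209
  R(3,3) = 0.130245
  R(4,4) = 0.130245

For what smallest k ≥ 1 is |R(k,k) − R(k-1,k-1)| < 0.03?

|R(1,1) − R(0,0)| = 0.096336 ≥ 0.03
|R(2,2) − R(1,1)| = 0.003240 < 0.03

k = 2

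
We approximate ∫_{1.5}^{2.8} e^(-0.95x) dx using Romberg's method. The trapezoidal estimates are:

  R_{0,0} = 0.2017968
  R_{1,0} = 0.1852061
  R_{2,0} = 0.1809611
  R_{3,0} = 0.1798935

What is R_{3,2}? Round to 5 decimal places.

0.17954

Richardson extrapolation on the trapezoidal column (denominator 4−1=3):
R_{2,1} = (4·0.1809611 − 0.1852061) / 3 = 0.1795461
R_{3,1} = (4·0.1798935 − 0.1809611) / 3 = 0.1795376
R_{3,2} = 0.1795376 + (0.1795376 − 0.1795461)/15 = 0.1795370
(Column j=1 coincides with Simpson's rule on the same nodes.)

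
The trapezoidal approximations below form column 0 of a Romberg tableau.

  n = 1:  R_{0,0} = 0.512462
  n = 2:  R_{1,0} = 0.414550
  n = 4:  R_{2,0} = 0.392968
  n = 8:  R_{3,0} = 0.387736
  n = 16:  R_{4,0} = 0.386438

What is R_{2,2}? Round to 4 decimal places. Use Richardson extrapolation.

R_{1,1} = (4·0.414550 − 0.512462) / 3 = 0.381913
R_{2,1} = 0.392968 + (0.392968 − 0.414550)/3 = 0.385774
R_{2,2} = (16·0.385774 − 0.381913) / 15 = 0.386031

0.3860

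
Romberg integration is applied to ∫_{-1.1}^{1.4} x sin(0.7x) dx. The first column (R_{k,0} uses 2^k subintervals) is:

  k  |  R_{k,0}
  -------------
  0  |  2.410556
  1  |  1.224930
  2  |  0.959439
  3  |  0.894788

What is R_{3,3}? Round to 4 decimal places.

0.8734

R_{1,1} = 1.224930 + (1.224930 − 2.410556)/3 = 0.829721
R_{2,1} = (4·0.959439 − 1.224930) / 3 = 0.870942
R_{3,1} = 0.894788 + (0.894788 − 0.959439)/3 = 0.873238
R_{2,2} = (16·0.870942 − 0.829721) / 15 = 0.873690
R_{3,2} = 0.873238 + (0.873238 − 0.870942)/15 = 0.873391
R_{3,3} = (64·0.873391 − 0.873690) / 63 = 0.873386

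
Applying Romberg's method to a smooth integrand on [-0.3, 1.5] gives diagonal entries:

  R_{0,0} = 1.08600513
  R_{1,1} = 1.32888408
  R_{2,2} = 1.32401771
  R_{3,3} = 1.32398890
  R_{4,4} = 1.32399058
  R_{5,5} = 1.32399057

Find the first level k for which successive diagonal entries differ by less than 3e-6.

k = 4

|R_{1,1} − R_{0,0}| = 0.24287895 ≥ 3e-6
|R_{2,2} − R_{1,1}| = 0.00486637 ≥ 3e-6
|R_{3,3} − R_{2,2}| = 0.00002881 ≥ 3e-6
|R_{4,4} − R_{3,3}| = 0.00000168 < 3e-6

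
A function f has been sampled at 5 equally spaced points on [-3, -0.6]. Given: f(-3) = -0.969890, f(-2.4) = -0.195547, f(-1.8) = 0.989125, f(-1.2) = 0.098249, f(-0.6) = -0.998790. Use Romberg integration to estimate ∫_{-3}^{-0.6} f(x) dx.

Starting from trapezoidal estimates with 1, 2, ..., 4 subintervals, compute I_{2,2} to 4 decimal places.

I_{0,0} (trapezoid, 1 panel, h=2.4000): -2.362416
I_{1,0} (trapezoid, 2 panels, h=1.2000): 0.005742
I_{2,0} (trapezoid, 4 panels, h=0.6000): -0.055508
I_{1,1} = 0.005742 + (0.005742 − (-2.362416))/3 = 0.795128
I_{2,1} = -0.055508 + (-0.055508 − 0.005742)/3 = -0.075925
I_{2,2} = -0.075925 + (-0.075925 − 0.795128)/15 = -0.133995

-0.1340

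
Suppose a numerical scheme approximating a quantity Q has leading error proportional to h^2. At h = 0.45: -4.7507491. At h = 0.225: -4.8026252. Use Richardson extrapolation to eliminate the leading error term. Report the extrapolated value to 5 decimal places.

The leading error scales as h^2; refining by a factor of 2 reduces it by 2^2 = 4.
Extrapolated value = (4·A(h/2) − A(h)) / (4 − 1)
= (4·(-4.8026252) − (-4.7507491)) / 3
= -14.4597517 / 3 = -4.8199172

-4.81992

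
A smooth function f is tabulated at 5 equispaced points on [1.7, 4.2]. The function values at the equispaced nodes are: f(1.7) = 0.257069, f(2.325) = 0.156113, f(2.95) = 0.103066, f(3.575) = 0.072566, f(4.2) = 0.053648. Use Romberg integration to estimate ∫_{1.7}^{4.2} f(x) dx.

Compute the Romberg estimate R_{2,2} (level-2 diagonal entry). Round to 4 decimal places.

R_{0,0} (trapezoid, 1 panel, h=2.5000): 0.388396
R_{1,0} (trapezoid, 2 panels, h=1.2500): 0.323031
R_{2,0} (trapezoid, 4 panels, h=0.6250): 0.304440
R_{1,1} = 0.323031 + (0.323031 − 0.388396)/3 = 0.301243
R_{2,1} = 0.304440 + (0.304440 − 0.323031)/3 = 0.298243
R_{2,2} = 0.298243 + (0.298243 − 0.301243)/15 = 0.298043

0.2980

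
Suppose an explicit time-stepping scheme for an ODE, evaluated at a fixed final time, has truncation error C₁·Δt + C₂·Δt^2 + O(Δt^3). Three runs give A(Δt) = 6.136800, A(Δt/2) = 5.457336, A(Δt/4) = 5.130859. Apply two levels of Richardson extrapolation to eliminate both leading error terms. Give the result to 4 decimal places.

4.8132

First eliminate the Δt term (factor 2^1 = 2):
  B₁ = (2·5.457336 − 6.136800)/1 = 4.777872
  B₂ = (2·5.130859 − 5.457336)/1 = 4.804382
Then eliminate the Δt^2 term (factor 2^2 = 4):
  (4·4.804382 − 4.777872)/3 = 4.813219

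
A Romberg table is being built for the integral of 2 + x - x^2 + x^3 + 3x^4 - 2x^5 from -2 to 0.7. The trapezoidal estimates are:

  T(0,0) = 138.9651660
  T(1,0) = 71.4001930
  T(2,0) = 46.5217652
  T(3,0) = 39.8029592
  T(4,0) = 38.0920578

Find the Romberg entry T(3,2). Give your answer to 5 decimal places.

37.51898

Richardson extrapolation on the trapezoidal column (denominator 4−1=3):
T(2,1) = 46.5217652 + (46.5217652 − 71.4001930)/3 = 38.2289559
T(3,1) = (4·39.8029592 − 46.5217652) / 3 = 37.5633572
T(3,2) = (16·37.5633572 − 38.2289559) / 15 = 37.5189840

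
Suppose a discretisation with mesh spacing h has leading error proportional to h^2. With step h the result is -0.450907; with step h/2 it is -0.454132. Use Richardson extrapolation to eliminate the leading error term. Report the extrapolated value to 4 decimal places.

Extrapolated value = (4·A(h/2) − A(h)) / (4 − 1)
= (4·(-0.454132) − (-0.450907)) / 3
= -1.365621 / 3 = -0.455207

-0.4552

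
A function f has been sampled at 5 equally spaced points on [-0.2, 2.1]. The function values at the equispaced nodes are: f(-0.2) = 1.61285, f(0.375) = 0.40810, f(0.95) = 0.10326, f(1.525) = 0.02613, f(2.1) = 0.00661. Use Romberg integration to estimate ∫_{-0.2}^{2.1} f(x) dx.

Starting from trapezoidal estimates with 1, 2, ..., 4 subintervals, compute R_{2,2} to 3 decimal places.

R_{0,0} (trapezoid, 1 panel, h=2.3000): 1.86238
R_{1,0} (trapezoid, 2 panels, h=1.1500): 1.04994
R_{2,0} (trapezoid, 4 panels, h=0.5750): 0.77465
R_{1,1} = 1.04994 + (1.04994 − 1.86238)/3 = 0.77913
R_{2,1} = 0.77465 + (0.77465 − 1.04994)/3 = 0.68289
R_{2,2} = 0.68289 + (0.68289 − 0.77913)/15 = 0.67647

0.676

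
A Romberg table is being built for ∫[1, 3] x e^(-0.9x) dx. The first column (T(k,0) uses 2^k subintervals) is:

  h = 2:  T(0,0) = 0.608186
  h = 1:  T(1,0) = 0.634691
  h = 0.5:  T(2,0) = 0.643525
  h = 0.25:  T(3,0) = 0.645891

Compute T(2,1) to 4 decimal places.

Richardson extrapolation on the trapezoidal column (denominator 4−1=3):
T(2,1) = 0.643525 + (0.643525 − 0.634691)/3 = 0.646470

0.6465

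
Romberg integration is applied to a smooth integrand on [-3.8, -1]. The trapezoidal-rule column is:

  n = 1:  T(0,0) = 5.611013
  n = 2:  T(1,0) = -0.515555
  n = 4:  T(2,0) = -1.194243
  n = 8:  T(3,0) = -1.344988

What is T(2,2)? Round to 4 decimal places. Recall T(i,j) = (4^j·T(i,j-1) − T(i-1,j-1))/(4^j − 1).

-1.3447

Richardson extrapolation on the trapezoidal column (denominator 4−1=3):
T(1,1) = (4·(-0.515555) − 5.611013) / 3 = -2.557744
T(2,1) = -1.194243 + (-1.194243 − (-0.515555))/3 = -1.420472
T(2,2) = (16·(-1.420472) − (-2.557744)) / 15 = -1.344654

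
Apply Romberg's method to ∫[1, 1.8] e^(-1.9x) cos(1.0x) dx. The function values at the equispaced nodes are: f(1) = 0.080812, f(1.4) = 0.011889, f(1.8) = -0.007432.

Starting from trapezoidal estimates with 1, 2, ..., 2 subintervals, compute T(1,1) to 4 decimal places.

T(0,0) (trapezoid, 1 panel, h=0.8000): 0.029352
T(1,0) (trapezoid, 2 panels, h=0.4000): 0.019432
T(1,1) = 0.019432 + (0.019432 − 0.029352)/3 = 0.016125

0.0161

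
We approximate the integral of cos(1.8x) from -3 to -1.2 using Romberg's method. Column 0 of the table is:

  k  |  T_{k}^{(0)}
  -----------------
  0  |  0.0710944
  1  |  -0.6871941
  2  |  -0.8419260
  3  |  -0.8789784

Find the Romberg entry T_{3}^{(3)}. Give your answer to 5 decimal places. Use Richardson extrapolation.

Richardson extrapolation on the trapezoidal column (denominator 4−1=3):
T_{1}^{(1)} = (4·(-0.6871941) − 0.0710944) / 3 = -0.9399569
T_{2}^{(1)} = -0.8419260 + (-0.8419260 − (-0.6871941))/3 = -0.8935033
T_{3}^{(1)} = (4·(-0.8789784) − (-0.8419260)) / 3 = -0.8913292
T_{2}^{(2)} = (16·(-0.8935033) − (-0.9399569)) / 15 = -0.8904064
T_{3}^{(2)} = (16·(-0.8913292) − (-0.8935033)) / 15 = -0.8911843
T_{3}^{(3)} = (64·(-0.8911843) − (-0.8904064)) / 63 = -0.8911966

-0.89120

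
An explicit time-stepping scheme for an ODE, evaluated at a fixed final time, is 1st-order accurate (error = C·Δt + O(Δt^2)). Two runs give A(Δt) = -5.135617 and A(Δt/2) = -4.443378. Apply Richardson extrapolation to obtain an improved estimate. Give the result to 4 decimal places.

-3.7511

Extrapolated value = (2·A(Δt/2) − A(Δt)) / (2 − 1)
= (2·(-4.443378) − (-5.135617)) / 1
= -3.751139 / 1 = -3.751139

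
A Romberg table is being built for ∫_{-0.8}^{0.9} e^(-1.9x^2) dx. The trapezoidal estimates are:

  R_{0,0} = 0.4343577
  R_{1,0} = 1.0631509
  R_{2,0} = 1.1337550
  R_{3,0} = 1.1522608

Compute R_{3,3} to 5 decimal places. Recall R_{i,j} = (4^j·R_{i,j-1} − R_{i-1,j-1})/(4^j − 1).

1.15865

Richardson extrapolation on the trapezoidal column (denominator 4−1=3):
R_{1,1} = 1.0631509 + (1.0631509 − 0.4343577)/3 = 1.2727486
R_{2,1} = 1.1337550 + (1.1337550 − 1.0631509)/3 = 1.1572897
R_{3,1} = 1.1522608 + (1.1522608 − 1.1337550)/3 = 1.1584294
R_{2,2} = 1.1572897 + (1.1572897 − 1.2727486)/15 = 1.1495924
R_{3,2} = (16·1.1584294 − 1.1572897) / 15 = 1.1585054
R_{3,3} = (64·1.1585054 − 1.1495924) / 63 = 1.1586469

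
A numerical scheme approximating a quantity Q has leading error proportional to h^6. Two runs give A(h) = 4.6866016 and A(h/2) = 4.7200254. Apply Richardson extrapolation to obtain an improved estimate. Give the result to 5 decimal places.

The leading error scales as h^6; refining by a factor of 2 reduces it by 2^6 = 64.
Extrapolated value = (64·A(h/2) − A(h)) / (64 − 1)
= (64·4.7200254 − 4.6866016) / 63
= 297.3950240 / 63 = 4.7205559

4.72056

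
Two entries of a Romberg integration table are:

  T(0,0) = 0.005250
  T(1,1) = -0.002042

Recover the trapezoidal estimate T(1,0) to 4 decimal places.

-0.0002

From T(1,1) = (4·T(1,0) − T(0,0))/3, solve for T(1,0):
4·T(1,0) = 3·(-0.002042) + 0.005250 = -0.000876
T(1,0) = -0.000219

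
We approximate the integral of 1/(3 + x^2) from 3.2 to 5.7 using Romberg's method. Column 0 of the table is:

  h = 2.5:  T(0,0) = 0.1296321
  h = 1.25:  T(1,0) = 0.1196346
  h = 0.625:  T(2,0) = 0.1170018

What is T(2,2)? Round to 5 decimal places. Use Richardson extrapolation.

0.11611

Richardson extrapolation on the trapezoidal column (denominator 4−1=3):
T(1,1) = (4·0.1196346 − 0.1296321) / 3 = 0.1163021
T(2,1) = (4·0.1170018 − 0.1196346) / 3 = 0.1161242
T(2,2) = 0.1161242 + (0.1161242 − 0.1163021)/15 = 0.1161123
(Column j=1 coincides with Simpson's rule on the same nodes.)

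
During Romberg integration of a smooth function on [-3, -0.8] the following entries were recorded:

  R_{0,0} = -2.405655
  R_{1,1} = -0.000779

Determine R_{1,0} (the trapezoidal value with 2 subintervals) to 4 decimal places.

From R_{1,1} = (4·R_{1,0} − R_{0,0})/3, solve for R_{1,0}:
4·R_{1,0} = 3·(-0.000779) + (-2.405655) = -2.407992
R_{1,0} = -0.601998

-0.6020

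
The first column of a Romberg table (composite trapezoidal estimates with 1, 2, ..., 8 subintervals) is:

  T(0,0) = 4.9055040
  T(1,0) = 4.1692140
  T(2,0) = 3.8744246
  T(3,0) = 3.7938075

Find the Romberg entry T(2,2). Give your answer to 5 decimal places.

3.76632

T(1,1) = (4·4.1692140 − 4.9055040) / 3 = 3.9237840
T(2,1) = (4·3.8744246 − 4.1692140) / 3 = 3.7761615
T(2,2) = (16·3.7761615 − 3.9237840) / 15 = 3.7663200
(Column j=1 coincides with Simpson's rule on the same nodes.)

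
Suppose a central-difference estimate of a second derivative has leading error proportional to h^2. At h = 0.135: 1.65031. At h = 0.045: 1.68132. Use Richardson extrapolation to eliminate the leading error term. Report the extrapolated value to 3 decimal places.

The leading error scales as h^2; refining by a factor of 3 reduces it by 3^2 = 9.
Extrapolated value = (9·A(h/3) − A(h)) / (9 − 1)
= (9·1.68132 − 1.65031) / 8
= 13.48157 / 8 = 1.68520

1.685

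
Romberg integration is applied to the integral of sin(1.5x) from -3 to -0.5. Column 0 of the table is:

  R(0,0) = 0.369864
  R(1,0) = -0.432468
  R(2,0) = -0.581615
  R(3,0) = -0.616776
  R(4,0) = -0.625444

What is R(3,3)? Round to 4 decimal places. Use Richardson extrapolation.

-0.6283

Richardson extrapolation on the trapezoidal column (denominator 4−1=3):
R(1,1) = (4·(-0.432468) − 0.369864) / 3 = -0.699912
R(2,1) = -0.581615 + (-0.581615 − (-0.432468))/3 = -0.631331
R(3,1) = -0.616776 + (-0.616776 − (-0.581615))/3 = -0.628496
R(2,2) = -0.631331 + (-0.631331 − (-0.699912))/15 = -0.626759
R(3,2) = -0.628496 + (-0.628496 − (-0.631331))/15 = -0.628307
R(3,3) = (64·(-0.628307) − (-0.626759)) / 63 = -0.628332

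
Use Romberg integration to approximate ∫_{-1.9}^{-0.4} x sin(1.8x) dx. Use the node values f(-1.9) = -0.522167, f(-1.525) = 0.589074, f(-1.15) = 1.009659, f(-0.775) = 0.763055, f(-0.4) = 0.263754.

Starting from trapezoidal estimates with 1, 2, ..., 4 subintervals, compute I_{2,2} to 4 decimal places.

0.8929

I_{0,0} (trapezoid, 1 panel, h=1.5000): -0.193810
I_{1,0} (trapezoid, 2 panels, h=0.7500): 0.660339
I_{2,0} (trapezoid, 4 panels, h=0.3750): 0.837218
I_{1,1} = 0.660339 + (0.660339 − (-0.193810))/3 = 0.945055
I_{2,1} = 0.837218 + (0.837218 − 0.660339)/3 = 0.896178
I_{2,2} = 0.896178 + (0.896178 − 0.945055)/15 = 0.892920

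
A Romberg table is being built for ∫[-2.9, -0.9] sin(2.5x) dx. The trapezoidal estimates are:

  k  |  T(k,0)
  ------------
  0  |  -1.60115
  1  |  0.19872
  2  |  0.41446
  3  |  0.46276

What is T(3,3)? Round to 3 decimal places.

0.479

T(1,1) = (4·0.19872 − (-1.60115)) / 3 = 0.79868
T(2,1) = (4·0.41446 − 0.19872) / 3 = 0.48637
T(3,1) = 0.46276 + (0.46276 − 0.41446)/3 = 0.47886
T(2,2) = 0.48637 + (0.48637 − 0.79868)/15 = 0.46555
T(3,2) = (16·0.47886 − 0.48637) / 15 = 0.47836
T(3,3) = 0.47836 + (0.47836 − 0.46555)/63 = 0.47856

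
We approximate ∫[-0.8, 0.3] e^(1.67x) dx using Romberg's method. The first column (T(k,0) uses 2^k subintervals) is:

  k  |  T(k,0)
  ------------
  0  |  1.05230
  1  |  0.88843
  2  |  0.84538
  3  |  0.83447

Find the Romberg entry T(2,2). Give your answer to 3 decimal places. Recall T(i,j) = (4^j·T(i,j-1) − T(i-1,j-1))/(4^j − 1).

0.831

T(1,1) = (4·0.88843 − 1.05230) / 3 = 0.83381
T(2,1) = 0.84538 + (0.84538 − 0.88843)/3 = 0.83103
T(2,2) = (16·0.83103 − 0.83381) / 15 = 0.83084
(Column j=1 coincides with Simpson's rule on the same nodes.)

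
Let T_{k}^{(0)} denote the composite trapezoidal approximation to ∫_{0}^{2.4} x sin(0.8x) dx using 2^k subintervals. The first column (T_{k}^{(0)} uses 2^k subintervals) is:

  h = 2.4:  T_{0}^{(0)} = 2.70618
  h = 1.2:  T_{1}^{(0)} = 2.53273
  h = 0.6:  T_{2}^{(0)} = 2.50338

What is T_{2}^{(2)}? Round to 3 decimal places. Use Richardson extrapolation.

Richardson extrapolation on the trapezoidal column (denominator 4−1=3):
T_{1}^{(1)} = (4·2.53273 − 2.70618) / 3 = 2.47491
T_{2}^{(1)} = (4·2.50338 − 2.53273) / 3 = 2.49360
T_{2}^{(2)} = (16·2.49360 − 2.47491) / 15 = 2.49485

2.495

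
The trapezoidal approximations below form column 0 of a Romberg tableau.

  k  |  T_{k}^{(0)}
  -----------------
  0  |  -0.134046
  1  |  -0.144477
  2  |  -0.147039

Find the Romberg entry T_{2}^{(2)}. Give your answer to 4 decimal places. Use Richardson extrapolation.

-0.1479

Richardson extrapolation on the trapezoidal column (denominator 4−1=3):
T_{1}^{(1)} = -0.144477 + (-0.144477 − (-0.134046))/3 = -0.147954
T_{2}^{(1)} = (4·(-0.147039) − (-0.144477)) / 3 = -0.147893
T_{2}^{(2)} = (16·(-0.147893) − (-0.147954)) / 15 = -0.147889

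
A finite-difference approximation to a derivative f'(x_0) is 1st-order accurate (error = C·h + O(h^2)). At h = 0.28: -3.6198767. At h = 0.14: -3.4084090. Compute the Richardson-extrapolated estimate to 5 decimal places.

The leading error scales as h; refining by a factor of 2 reduces it by 2^1 = 2.
Extrapolated value = (2·A(h/2) − A(h)) / (2 − 1)
= (2·(-3.4084090) − (-3.6198767)) / 1
= -3.1969413 / 1 = -3.1969413

-3.19694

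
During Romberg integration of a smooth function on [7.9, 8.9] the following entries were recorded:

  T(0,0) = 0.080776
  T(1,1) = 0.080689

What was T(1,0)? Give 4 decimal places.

From T(1,1) = (4·T(1,0) − T(0,0))/3, solve for T(1,0):
4·T(1,0) = 3·0.080689 + 0.080776 = 0.322843
T(1,0) = 0.080711

0.0807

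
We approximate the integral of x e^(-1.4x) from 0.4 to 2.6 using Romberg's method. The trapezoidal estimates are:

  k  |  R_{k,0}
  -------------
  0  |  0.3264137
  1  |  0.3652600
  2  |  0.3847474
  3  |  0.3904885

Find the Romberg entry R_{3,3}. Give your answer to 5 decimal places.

R_{1,1} = (4·0.3652600 − 0.3264137) / 3 = 0.3782088
R_{2,1} = 0.3847474 + (0.3847474 − 0.3652600)/3 = 0.3912432
R_{3,1} = 0.3904885 + (0.3904885 − 0.3847474)/3 = 0.3924022
R_{2,2} = 0.3912432 + (0.3912432 − 0.3782088)/15 = 0.3921122
R_{3,2} = 0.3924022 + (0.3924022 − 0.3912432)/15 = 0.3924795
R_{3,3} = (64·0.3924795 − 0.3921122) / 63 = 0.3924853
(Column j=1 coincides with Simpson's rule on the same nodes.)

0.39249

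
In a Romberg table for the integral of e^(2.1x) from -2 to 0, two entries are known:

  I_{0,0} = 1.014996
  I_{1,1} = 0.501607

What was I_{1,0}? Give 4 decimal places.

From I_{1,1} = (4·I_{1,0} − I_{0,0})/3, solve for I_{1,0}:
4·I_{1,0} = 3·0.501607 + 1.014996 = 2.519817
I_{1,0} = 0.629954

0.6300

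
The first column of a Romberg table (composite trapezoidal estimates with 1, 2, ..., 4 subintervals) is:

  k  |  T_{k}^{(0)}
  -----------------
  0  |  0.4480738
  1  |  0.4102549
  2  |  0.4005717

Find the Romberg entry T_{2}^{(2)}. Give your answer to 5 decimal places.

Richardson extrapolation on the trapezoidal column (denominator 4−1=3):
T_{1}^{(1)} = (4·0.4102549 − 0.4480738) / 3 = 0.3976486
T_{2}^{(1)} = (4·0.4005717 − 0.4102549) / 3 = 0.3973440
T_{2}^{(2)} = 0.3973440 + (0.3973440 − 0.3976486)/15 = 0.3973237

0.39732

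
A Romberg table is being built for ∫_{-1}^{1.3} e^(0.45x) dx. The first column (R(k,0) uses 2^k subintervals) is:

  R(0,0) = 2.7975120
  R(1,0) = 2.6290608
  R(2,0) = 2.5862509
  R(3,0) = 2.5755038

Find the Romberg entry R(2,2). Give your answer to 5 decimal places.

2.57192

R(1,1) = (4·2.6290608 − 2.7975120) / 3 = 2.5729104
R(2,1) = (4·2.5862509 − 2.6290608) / 3 = 2.5719809
R(2,2) = 2.5719809 + (2.5719809 − 2.5729104)/15 = 2.5719189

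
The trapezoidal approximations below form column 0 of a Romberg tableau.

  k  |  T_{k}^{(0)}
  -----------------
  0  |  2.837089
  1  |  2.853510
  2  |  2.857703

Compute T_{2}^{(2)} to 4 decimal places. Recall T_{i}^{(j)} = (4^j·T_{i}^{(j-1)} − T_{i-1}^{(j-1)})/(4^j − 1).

2.8591

T_{1}^{(1)} = 2.853510 + (2.853510 − 2.837089)/3 = 2.858984
T_{2}^{(1)} = (4·2.857703 − 2.853510) / 3 = 2.859101
T_{2}^{(2)} = 2.859101 + (2.859101 − 2.858984)/15 = 2.859109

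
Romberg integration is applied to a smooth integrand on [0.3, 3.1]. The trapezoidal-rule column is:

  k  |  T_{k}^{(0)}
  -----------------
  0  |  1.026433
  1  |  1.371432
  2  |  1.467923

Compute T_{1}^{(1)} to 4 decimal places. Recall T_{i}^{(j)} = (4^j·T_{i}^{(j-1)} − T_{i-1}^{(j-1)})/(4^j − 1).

Richardson extrapolation on the trapezoidal column (denominator 4−1=3):
T_{1}^{(1)} = 1.371432 + (1.371432 − 1.026433)/3 = 1.486432

1.4864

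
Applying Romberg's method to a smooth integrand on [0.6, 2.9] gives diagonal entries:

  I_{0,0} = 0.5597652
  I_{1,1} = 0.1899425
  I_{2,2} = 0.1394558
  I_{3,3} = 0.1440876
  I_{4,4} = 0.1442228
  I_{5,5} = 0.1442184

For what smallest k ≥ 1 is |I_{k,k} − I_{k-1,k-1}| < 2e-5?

|I_{1,1} − I_{0,0}| = 0.3698227 ≥ 2e-5
|I_{2,2} − I_{1,1}| = 0.0504867 ≥ 2e-5
|I_{3,3} − I_{2,2}| = 0.0046318 ≥ 2e-5
|I_{4,4} − I_{3,3}| = 0.0001352 ≥ 2e-5
|I_{5,5} − I_{4,4}| = 0.0000044 < 2e-5

k = 5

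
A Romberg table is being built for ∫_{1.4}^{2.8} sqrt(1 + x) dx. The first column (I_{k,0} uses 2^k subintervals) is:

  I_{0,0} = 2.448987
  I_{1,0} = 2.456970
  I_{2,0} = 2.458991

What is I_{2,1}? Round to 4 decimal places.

Richardson extrapolation on the trapezoidal column (denominator 4−1=3):
I_{2,1} = 2.458991 + (2.458991 − 2.456970)/3 = 2.459665

2.4597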